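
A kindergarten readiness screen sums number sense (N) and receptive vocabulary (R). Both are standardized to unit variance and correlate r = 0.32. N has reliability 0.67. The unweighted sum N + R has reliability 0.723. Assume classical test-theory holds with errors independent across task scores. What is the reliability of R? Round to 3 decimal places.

Var(N+R) = 2 + 2·0.32 = 2.640.
True-score variance = ρ_N + ρ_R + 2·0.32, so 0.723 = (0.67 + ρ_R + 0.64) / 2.640.
ρ_R = 0.723·2.640 − 0.67 − 0.64 = 0.599.

0.599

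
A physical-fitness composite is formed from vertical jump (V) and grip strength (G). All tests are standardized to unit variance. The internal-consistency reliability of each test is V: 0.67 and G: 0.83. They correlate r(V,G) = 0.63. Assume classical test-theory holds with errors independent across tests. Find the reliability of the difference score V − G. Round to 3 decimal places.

0.324

Var(V−G) = 1 + 1 − 2·0.63 = 2 − 1.26 = 0.74.
Under uncorrelated errors the observed covariances equal the true-score covariances, so only the own-variance terms attenuate.
True-score variance = [0.67 + 0.83] − 1.26 = 1.5 − 1.26 = 0.24.
Reliability = 0.24 / 0.74 = 0.324.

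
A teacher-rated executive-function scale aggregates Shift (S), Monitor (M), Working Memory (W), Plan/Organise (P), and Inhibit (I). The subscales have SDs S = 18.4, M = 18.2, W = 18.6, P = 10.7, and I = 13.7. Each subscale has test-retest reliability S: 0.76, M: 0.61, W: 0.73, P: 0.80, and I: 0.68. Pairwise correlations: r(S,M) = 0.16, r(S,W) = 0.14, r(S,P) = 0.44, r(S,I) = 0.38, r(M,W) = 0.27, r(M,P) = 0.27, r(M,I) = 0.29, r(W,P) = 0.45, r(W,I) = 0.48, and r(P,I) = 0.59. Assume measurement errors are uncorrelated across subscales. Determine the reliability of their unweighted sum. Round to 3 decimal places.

Var(S+M+W+P+I) = 18.4² + 18.2² + 18.6² + 10.7² + 13.7² + 2·[18.4·18.2·0.16 + 18.4·18.6·0.14 + 18.4·10.7·0.44 + 18.4·13.7·0.38 + 18.2·18.6·0.27 + 18.2·10.7·0.27 + 18.2·13.7·0.29 + 18.6·10.7·0.45 + 18.6·13.7·0.48 + 10.7·13.7·0.59] = 1317.94 + 1597.12 = 2915.06.
With uncorrelated errors the cross-covariances are all true-score covariance, so they carry over unchanged; only the diagonal terms shrink to ρᵢσᵢ².
True-score variance = [18.4²·0.76 + 18.2²·0.61 + 18.6²·0.73 + 10.7²·0.80 + 13.7²·0.68] + 1597.12 = 931.134 + 1597.12 = 2528.26.
Reliability = 2528.26 / 2915.06 = 0.867.

0.867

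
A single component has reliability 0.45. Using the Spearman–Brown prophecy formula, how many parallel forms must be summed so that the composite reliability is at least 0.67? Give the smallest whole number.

k ≥ ρ*(1−ρ₁)/(ρ₁(1−ρ*)) = 0.67·0.55 / (0.45·0.33) = 2.481.
Smallest integer k = 3.

3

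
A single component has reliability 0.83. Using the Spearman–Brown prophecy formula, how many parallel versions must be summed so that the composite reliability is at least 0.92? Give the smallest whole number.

k ≥ ρ*(1−ρ₁)/(ρ₁(1−ρ*)) = 0.92·0.17 / (0.83·0.08) = 2.355.
Smallest integer k = 3.

3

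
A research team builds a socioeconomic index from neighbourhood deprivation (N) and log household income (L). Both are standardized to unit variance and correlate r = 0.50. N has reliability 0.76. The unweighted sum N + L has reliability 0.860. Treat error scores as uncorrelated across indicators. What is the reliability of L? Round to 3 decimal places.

0.820

Var(N+L) = 2 + 2·0.50 = 3.000.
True-score variance = ρ_N + ρ_L + 2·0.50, so 0.860 = (0.76 + ρ_L + 1.00) / 3.000.
ρ_L = 0.860·3.000 − 0.76 − 1.00 = 0.820.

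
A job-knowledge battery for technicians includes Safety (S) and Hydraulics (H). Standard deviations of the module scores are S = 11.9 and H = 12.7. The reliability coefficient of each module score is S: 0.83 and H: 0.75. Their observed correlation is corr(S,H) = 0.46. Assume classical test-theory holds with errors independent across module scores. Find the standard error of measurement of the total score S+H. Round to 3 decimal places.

8.025

Var(total) = 302.9 + 139.04 = 441.94.
True-score variance = 238.504 + 139.04 = 377.543, so reliability = 0.8543.
Error variance = 441.94 − 377.543 = 64.3962; SEM = √64.3962 = 8.025.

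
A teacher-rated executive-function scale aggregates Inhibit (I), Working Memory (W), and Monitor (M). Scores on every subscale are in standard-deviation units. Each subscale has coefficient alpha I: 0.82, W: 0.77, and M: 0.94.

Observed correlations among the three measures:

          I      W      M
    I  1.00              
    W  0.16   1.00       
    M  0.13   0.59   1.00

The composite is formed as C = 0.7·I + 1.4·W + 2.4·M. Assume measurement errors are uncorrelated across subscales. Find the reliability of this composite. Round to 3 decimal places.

Var(C) = 0.7² + 1.4² + 2.4² + 2·[0.98·0.16 + 1.68·0.13 + 3.36·0.59] = 8.21 + 4.7152 = 12.9252.
Because errors are independent across components, Cov(Tᵢ,Tⱼ) = Cov(Xᵢ,Xⱼ); the off-diagonal part of the true-score variance is the same as above.
True-score variance = [0.7²·0.82 + 1.4²·0.77 + 2.4²·0.94] + 4.7152 = 7.3254 + 4.7152 = 12.0406.
Reliability = 12.0406 / 12.9252 = 0.932.

0.932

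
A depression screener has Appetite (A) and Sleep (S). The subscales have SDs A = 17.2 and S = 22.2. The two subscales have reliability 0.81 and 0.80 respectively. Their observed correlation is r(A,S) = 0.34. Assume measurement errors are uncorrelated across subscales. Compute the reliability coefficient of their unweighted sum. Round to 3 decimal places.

0.852

Var(A+S) = 17.2² + 22.2² + 2·[17.2·22.2·0.34] = 788.68 + 259.651 = 1048.33.
Under uncorrelated errors the observed covariances equal the true-score covariances, so only the own-variance terms attenuate.
True-score variance = [17.2²·0.81 + 22.2²·0.80] + 259.651 = 633.902 + 259.651 = 893.554.
Reliability = 893.554 / 1048.33 = 0.852.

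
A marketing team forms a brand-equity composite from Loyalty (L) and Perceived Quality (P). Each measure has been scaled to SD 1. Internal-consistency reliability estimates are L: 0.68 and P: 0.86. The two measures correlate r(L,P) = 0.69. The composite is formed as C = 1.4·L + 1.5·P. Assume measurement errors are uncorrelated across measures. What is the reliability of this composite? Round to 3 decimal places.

Var(C) = 1.4² + 1.5² + 2·[2.1·0.69] = 4.21 + 2.898 = 7.108.
Because errors are independent across components, Cov(Tᵢ,Tⱼ) = Cov(Xᵢ,Xⱼ); the off-diagonal part of the true-score variance is the same as above.
True-score variance = [1.4²·0.68 + 1.5²·0.86] + 2.898 = 3.2678 + 2.898 = 6.1658.
Reliability = 6.1658 / 7.108 = 0.867.

0.867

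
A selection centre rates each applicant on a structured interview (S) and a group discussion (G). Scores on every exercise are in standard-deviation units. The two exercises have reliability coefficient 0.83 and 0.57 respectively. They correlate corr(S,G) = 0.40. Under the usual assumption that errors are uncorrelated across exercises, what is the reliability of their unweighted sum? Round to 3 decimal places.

0.786

Var(S+G) = 2 + 2·[0.40] = 2 + 0.8 = 2.8.
Under uncorrelated errors the observed covariances equal the true-score covariances, so only the own-variance terms attenuate.
True-score variance = [0.83 + 0.57] + 0.8 = 1.4 + 0.8 = 2.2.
Reliability = 2.2 / 2.8 = 0.786.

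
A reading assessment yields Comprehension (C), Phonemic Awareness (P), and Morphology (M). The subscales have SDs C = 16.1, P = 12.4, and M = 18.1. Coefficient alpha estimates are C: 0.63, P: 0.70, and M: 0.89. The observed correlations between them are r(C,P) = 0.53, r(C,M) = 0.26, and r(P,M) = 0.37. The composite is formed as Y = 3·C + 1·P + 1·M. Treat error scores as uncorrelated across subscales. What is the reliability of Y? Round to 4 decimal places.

0.7677

Var(Y) = 3²·16.1² + 12.4² + 18.1² + 2·[3·16.1·12.4·0.53 + 3·16.1·18.1·0.26 + 12.4·18.1·0.37] = 2814.26 + 1255.54 = 4069.8.
Because errors are independent across components, Cov(Tᵢ,Tⱼ) = Cov(Xᵢ,Xⱼ); the off-diagonal part of the true-score variance is the same as above.
True-score variance = [3²·16.1²·0.63 + 12.4²·0.70 + 18.1²·0.89] + 1255.54 = 1868.93 + 1255.54 = 3124.47.
Reliability = 3124.47 / 4069.8 = 0.7677.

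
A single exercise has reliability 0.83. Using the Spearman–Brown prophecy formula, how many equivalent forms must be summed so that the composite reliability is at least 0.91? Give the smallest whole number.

k ≥ ρ*(1−ρ₁)/(ρ₁(1−ρ*)) = 0.91·0.17 / (0.83·0.09) = 2.071.
Smallest integer k = 3.

3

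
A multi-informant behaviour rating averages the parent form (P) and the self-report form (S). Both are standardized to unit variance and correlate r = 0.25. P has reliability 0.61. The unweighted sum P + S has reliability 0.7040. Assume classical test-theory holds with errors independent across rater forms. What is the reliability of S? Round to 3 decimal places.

Var(P+S) = 2 + 2·0.25 = 2.500.
True-score variance = ρ_P + ρ_S + 2·0.25, so 0.7040 = (0.61 + ρ_S + 0.50) / 2.500.
ρ_S = 0.7040·2.500 − 0.61 − 0.50 = 0.650.

0.650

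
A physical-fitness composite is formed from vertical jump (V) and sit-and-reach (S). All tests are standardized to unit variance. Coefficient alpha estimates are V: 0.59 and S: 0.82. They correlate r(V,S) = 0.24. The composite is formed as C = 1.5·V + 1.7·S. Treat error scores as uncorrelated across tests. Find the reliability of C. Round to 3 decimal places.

0.773

Var(C) = 1.5² + 1.7² + 2·[2.55·0.24] = 5.14 + 1.224 = 6.364.
With uncorrelated errors the cross-covariances are all true-score covariance, so they carry over unchanged; only the diagonal terms shrink to ρᵢσᵢ².
True-score variance = [1.5²·0.59 + 1.7²·0.82] + 1.224 = 3.6973 + 1.224 = 4.9213.
Reliability = 4.9213 / 6.364 = 0.773.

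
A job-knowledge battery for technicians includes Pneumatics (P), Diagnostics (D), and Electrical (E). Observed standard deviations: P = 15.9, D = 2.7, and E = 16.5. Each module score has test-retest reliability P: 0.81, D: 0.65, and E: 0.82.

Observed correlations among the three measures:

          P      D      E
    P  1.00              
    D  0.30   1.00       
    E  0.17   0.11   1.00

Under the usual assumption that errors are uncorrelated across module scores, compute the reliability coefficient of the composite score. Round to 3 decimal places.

Var(P+D+E) = 15.9² + 2.7² + 16.5² + 2·[15.9·2.7·0.30 + 15.9·16.5·0.17 + 2.7·16.5·0.11] = 532.35 + 124.758 = 657.108.
Under uncorrelated errors the observed covariances equal the true-score covariances, so only the own-variance terms attenuate.
True-score variance = [15.9²·0.81 + 2.7²·0.65 + 16.5²·0.82] + 124.758 = 432.76 + 124.758 = 557.518.
Reliability = 557.518 / 657.108 = 0.848.

0.848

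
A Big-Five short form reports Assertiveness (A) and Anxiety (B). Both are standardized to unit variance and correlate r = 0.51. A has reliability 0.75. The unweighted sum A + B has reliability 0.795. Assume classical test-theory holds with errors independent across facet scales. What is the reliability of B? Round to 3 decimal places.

Var(A+B) = 2 + 2·0.51 = 3.020.
True-score variance = ρ_A + ρ_B + 2·0.51, so 0.795 = (0.75 + ρ_B + 1.02) / 3.020.
ρ_B = 0.795·3.020 − 0.75 − 1.02 = 0.631.

0.631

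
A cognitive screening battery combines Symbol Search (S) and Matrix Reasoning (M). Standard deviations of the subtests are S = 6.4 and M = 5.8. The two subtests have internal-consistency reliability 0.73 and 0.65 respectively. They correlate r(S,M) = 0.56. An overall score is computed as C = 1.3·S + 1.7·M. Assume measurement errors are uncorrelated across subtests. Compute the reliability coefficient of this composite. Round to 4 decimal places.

Var(C) = 1.3²·6.4² + 1.7²·5.8² + 2·[2.21·6.4·5.8·0.56] = 166.442 + 91.8794 = 258.321.
With uncorrelated errors the cross-covariances are all true-score covariance, so they carry over unchanged; only the diagonal terms shrink to ρᵢσᵢ².
True-score variance = [1.3²·6.4²·0.73 + 1.7²·5.8²·0.65] + 91.8794 = 113.725 + 91.8794 = 205.605.
Reliability = 205.605 / 258.321 = 0.7959.

0.7959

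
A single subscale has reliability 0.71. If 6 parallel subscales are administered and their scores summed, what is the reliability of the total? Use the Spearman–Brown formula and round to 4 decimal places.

0.9363

ρ_k = kρ / (1 + (k−1)ρ) = 6·0.71 / (1 + 5·0.71) = 4.260 / 4.550 = 0.9363.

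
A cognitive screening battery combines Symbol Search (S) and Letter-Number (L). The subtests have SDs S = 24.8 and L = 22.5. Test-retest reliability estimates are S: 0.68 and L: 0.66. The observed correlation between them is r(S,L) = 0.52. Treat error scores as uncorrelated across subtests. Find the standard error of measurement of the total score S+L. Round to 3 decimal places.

Var(total) = 1121.29 + 580.32 = 1701.61.
True-score variance = 752.352 + 580.32 = 1332.67, so reliability = 0.7832.
Error variance = 1701.61 − 1332.67 = 368.938; SEM = √368.938 = 19.208.

19.208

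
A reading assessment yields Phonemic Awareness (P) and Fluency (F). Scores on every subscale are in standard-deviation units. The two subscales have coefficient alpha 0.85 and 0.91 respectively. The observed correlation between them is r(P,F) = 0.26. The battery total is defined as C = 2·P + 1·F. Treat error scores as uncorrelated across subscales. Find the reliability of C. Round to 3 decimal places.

0.886

Var(C) = 2² + 1 + 2·[2·0.26] = 5 + 1.04 = 6.04.
With uncorrelated errors the cross-covariances are all true-score covariance, so they carry over unchanged; only the diagonal terms shrink to ρᵢσᵢ².
True-score variance = [2²·0.85 + 0.91] + 1.04 = 4.31 + 1.04 = 5.35.
Reliability = 5.35 / 6.04 = 0.886.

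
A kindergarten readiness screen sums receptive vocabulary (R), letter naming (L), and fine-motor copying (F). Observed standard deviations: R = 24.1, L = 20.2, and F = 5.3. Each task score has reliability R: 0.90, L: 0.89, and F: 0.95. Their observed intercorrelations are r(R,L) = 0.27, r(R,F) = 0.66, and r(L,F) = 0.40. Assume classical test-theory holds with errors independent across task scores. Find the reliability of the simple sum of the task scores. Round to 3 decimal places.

Var(R+L+F) = 24.1² + 20.2² + 5.3² + 2·[24.1·20.2·0.27 + 24.1·5.3·0.66 + 20.2·5.3·0.40] = 1016.94 + 517.134 = 1534.07.
Because errors are independent across components, Cov(Tᵢ,Tⱼ) = Cov(Xᵢ,Xⱼ); the off-diagonal part of the true-score variance is the same as above.
True-score variance = [24.1²·0.90 + 20.2²·0.89 + 5.3²·0.95] + 517.134 = 912.57 + 517.134 = 1429.7.
Reliability = 1429.7 / 1534.07 = 0.932.

0.932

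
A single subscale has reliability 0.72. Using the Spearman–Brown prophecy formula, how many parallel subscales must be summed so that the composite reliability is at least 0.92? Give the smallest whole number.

k ≥ ρ*(1−ρ₁)/(ρ₁(1−ρ*)) = 0.92·0.28 / (0.72·0.08) = 4.472.
Smallest integer k = 5.

5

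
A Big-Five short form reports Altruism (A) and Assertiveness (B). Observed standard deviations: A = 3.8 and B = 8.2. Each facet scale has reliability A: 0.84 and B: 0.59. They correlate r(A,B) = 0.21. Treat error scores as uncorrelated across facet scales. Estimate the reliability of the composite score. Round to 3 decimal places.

Var(A+B) = 3.8² + 8.2² + 2·[3.8·8.2·0.21] = 81.68 + 13.0872 = 94.7672.
Under uncorrelated errors the observed covariances equal the true-score covariances, so only the own-variance terms attenuate.
True-score variance = [3.8²·0.84 + 8.2²·0.59] + 13.0872 = 51.8012 + 13.0872 = 64.8884.
Reliability = 64.8884 / 94.7672 = 0.685.

0.685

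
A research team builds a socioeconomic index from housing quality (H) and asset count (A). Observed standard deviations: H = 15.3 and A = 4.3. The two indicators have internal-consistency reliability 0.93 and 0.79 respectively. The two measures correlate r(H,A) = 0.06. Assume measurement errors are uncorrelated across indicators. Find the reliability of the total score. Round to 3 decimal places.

Var(H+A) = 15.3² + 4.3² + 2·[15.3·4.3·0.06] = 252.58 + 7.8948 = 260.475.
Because errors are independent across components, Cov(Tᵢ,Tⱼ) = Cov(Xᵢ,Xⱼ); the off-diagonal part of the true-score variance is the same as above.
True-score variance = [15.3²·0.93 + 4.3²·0.79] + 7.8948 = 232.311 + 7.8948 = 240.206.
Reliability = 240.206 / 260.475 = 0.922.

0.922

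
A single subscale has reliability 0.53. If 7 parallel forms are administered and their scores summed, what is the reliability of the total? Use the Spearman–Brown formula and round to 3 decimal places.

ρ_k = kρ / (1 + (k−1)ρ) = 7·0.53 / (1 + 6·0.53) = 3.710 / 4.180 = 0.888.

0.888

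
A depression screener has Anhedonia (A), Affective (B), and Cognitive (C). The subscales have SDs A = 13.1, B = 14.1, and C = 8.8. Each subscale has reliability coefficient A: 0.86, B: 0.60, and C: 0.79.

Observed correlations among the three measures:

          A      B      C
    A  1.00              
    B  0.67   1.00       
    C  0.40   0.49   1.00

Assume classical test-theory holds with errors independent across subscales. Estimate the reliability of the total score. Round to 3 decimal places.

0.868

Var(A+B+C) = 13.1² + 14.1² + 8.8² + 2·[13.1·14.1·0.67 + 13.1·8.8·0.40 + 14.1·8.8·0.49] = 447.86 + 461.334 = 909.194.
Under uncorrelated errors the observed covariances equal the true-score covariances, so only the own-variance terms attenuate.
True-score variance = [13.1²·0.86 + 14.1²·0.60 + 8.8²·0.79] + 461.334 = 328.048 + 461.334 = 789.382.
Reliability = 789.382 / 909.194 = 0.868.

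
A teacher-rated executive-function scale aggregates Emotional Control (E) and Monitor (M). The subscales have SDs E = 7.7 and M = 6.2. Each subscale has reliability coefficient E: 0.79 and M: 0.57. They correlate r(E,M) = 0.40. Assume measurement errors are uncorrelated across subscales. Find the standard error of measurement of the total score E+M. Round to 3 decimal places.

Var(total) = 97.73 + 38.192 = 135.922.
True-score variance = 68.7499 + 38.192 = 106.942, so reliability = 0.7868.
Error variance = 135.922 − 106.942 = 28.9801; SEM = √28.9801 = 5.383.

5.383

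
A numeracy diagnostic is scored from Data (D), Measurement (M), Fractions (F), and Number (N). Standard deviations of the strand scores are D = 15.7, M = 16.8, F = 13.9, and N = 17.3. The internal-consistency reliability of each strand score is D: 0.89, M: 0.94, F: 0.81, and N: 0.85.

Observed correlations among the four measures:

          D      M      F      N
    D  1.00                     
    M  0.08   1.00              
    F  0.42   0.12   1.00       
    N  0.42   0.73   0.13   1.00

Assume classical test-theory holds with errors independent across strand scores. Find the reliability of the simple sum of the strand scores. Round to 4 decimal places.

0.9377

Var(D+M+F+N) = 15.7² + 16.8² + 13.9² + 17.3² + 2·[15.7·16.8·0.08 + 15.7·13.9·0.42 + 15.7·17.3·0.42 + 16.8·13.9·0.12 + 16.8·17.3·0.73 + 13.9·17.3·0.13] = 1021.23 + 996.569 = 2017.8.
Because errors are independent across components, Cov(Tᵢ,Tⱼ) = Cov(Xᵢ,Xⱼ); the off-diagonal part of the true-score variance is the same as above.
True-score variance = [15.7²·0.89 + 16.8²·0.94 + 13.9²·0.81 + 17.3²·0.85] + 996.569 = 895.578 + 996.569 = 1892.15.
Reliability = 1892.15 / 2017.8 = 0.9377.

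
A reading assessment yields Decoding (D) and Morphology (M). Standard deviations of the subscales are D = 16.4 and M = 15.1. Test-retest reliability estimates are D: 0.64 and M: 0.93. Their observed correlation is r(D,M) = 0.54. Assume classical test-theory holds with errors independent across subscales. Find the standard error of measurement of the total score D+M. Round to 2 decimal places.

Var(total) = 496.97 + 267.451 = 764.421.
True-score variance = 384.184 + 267.451 = 651.635, so reliability = 0.8525.
Error variance = 764.421 − 651.635 = 112.786; SEM = √112.786 = 10.62.

10.62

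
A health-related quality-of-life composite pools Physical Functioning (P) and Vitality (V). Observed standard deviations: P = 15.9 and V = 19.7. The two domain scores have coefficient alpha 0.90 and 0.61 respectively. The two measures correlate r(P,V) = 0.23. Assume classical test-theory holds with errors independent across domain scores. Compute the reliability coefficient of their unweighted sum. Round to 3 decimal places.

0.775

Var(P+V) = 15.9² + 19.7² + 2·[15.9·19.7·0.23] = 640.9 + 144.086 = 784.986.
Because errors are independent across components, Cov(Tᵢ,Tⱼ) = Cov(Xᵢ,Xⱼ); the off-diagonal part of the true-score variance is the same as above.
True-score variance = [15.9²·0.90 + 19.7²·0.61] + 144.086 = 464.264 + 144.086 = 608.35.
Reliability = 608.35 / 784.986 = 0.775.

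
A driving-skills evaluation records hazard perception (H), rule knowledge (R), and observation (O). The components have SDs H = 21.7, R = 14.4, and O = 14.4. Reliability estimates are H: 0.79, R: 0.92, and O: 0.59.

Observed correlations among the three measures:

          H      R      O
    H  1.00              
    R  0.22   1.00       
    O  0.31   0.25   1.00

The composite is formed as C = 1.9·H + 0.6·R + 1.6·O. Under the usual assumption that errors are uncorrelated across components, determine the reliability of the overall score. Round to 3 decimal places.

0.816

Var(C) = 1.9²·21.7² + 0.6²·14.4² + 1.6²·14.4² + 2·[1.14·21.7·14.4·0.22 + 3.04·21.7·14.4·0.31 + 0.96·14.4·14.4·0.25] = 2305.4 + 845.235 = 3150.64.
With uncorrelated errors the cross-covariances are all true-score covariance, so they carry over unchanged; only the diagonal terms shrink to ρᵢσᵢ².
True-score variance = [1.9²·21.7²·0.79 + 0.6²·14.4²·0.92 + 1.6²·14.4²·0.59] + 845.235 = 1724.81 + 845.235 = 2570.04.
Reliability = 2570.04 / 3150.64 = 0.816.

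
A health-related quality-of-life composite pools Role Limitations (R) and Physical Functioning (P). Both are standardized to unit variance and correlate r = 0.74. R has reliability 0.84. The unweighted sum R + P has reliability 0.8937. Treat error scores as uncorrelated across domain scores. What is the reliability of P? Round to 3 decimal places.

Var(R+P) = 2 + 2·0.74 = 3.480.
True-score variance = ρ_R + ρ_P + 2·0.74, so 0.8937 = (0.84 + ρ_P + 1.48) / 3.480.
ρ_P = 0.8937·3.480 − 0.84 − 1.48 = 0.790.

0.790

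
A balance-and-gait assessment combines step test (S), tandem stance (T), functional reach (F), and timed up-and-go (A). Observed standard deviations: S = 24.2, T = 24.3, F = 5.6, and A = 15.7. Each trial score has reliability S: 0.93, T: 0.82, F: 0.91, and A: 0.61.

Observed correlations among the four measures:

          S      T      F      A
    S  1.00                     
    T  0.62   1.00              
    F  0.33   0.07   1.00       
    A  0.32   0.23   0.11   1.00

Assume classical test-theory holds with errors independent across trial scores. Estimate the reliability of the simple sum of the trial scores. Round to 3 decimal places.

Var(S+T+F+A) = 24.2² + 24.3² + 5.6² + 15.7² + 2·[24.2·24.3·0.62 + 24.2·5.6·0.33 + 24.2·15.7·0.32 + 24.3·5.6·0.07 + 24.3·15.7·0.23 + 5.6·15.7·0.11] = 1453.98 + 1275.69 = 2729.67.
Because errors are independent across components, Cov(Tᵢ,Tⱼ) = Cov(Xᵢ,Xⱼ); the off-diagonal part of the true-score variance is the same as above.
True-score variance = [24.2²·0.93 + 24.3²·0.82 + 5.6²·0.91 + 15.7²·0.61] + 1275.69 = 1207.74 + 1275.69 = 2483.43.
Reliability = 2483.43 / 2729.67 = 0.910.

0.910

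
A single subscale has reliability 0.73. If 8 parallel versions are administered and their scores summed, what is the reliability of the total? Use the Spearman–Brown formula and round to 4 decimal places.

0.9558

ρ_k = kρ / (1 + (k−1)ρ) = 8·0.73 / (1 + 7·0.73) = 5.840 / 6.110 = 0.9558.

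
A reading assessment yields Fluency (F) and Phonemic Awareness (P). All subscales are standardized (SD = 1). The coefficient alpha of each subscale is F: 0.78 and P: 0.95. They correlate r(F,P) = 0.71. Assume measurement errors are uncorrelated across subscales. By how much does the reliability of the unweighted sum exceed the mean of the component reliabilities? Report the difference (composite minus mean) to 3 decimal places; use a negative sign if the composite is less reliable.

Var(sum) = 2 + 1.42 = 3.42; true-score variance = 1.73 + 1.42 = 3.15; composite reliability = 0.9211.
Mean component reliability = 0.8650.
Difference = 0.9211 − 0.8650 = 0.056.

0.056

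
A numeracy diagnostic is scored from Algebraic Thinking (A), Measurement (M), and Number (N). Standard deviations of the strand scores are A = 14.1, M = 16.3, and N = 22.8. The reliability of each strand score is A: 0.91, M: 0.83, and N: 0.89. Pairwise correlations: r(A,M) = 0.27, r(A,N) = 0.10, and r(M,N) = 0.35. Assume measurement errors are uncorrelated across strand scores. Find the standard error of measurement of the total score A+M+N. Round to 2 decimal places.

Var(total) = 984.34 + 448.552 = 1432.89.
True-score variance = 864.097 + 448.552 = 1312.65, so reliability = 0.9161.
Error variance = 1432.89 − 1312.65 = 120.243; SEM = √120.243 = 10.97.

10.97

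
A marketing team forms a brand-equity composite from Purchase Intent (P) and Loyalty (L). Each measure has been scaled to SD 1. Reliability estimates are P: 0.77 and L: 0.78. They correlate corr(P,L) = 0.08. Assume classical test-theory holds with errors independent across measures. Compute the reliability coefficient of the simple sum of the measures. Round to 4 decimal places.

Var(P+L) = 2 + 2·[0.08] = 2 + 0.16 = 2.16.
Because errors are independent across components, Cov(Tᵢ,Tⱼ) = Cov(Xᵢ,Xⱼ); the off-diagonal part of the true-score variance is the same as above.
True-score variance = [0.77 + 0.78] + 0.16 = 1.55 + 0.16 = 1.71.
Reliability = 1.71 / 2.16 = 0.7917.

0.7917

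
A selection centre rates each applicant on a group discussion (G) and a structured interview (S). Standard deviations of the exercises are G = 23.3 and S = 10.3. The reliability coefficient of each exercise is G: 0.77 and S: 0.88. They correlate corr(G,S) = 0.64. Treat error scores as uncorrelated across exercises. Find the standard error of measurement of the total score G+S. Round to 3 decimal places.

Var(total) = 648.98 + 307.187 = 956.167.
True-score variance = 511.385 + 307.187 = 818.572, so reliability = 0.8561.
Error variance = 956.167 − 818.572 = 137.596; SEM = √137.596 = 11.730.

11.730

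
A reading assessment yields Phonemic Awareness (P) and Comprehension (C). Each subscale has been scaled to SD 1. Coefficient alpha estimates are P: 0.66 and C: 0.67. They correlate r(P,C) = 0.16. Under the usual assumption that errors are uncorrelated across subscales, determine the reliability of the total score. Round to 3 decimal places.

0.711

Var(P+C) = 2 + 2·[0.16] = 2 + 0.32 = 2.32.
Under uncorrelated errors the observed covariances equal the true-score covariances, so only the own-variance terms attenuate.
True-score variance = [0.66 + 0.67] + 0.32 = 1.33 + 0.32 = 1.65.
Reliability = 1.65 / 2.32 = 0.711.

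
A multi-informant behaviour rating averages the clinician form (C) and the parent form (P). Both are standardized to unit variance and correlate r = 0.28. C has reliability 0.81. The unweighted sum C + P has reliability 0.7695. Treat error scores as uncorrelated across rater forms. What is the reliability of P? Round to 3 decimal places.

0.600

Var(C+P) = 2 + 2·0.28 = 2.560.
True-score variance = ρ_C + ρ_P + 2·0.28, so 0.7695 = (0.81 + ρ_P + 0.56) / 2.560.
ρ_P = 0.7695·2.560 − 0.81 − 0.56 = 0.600.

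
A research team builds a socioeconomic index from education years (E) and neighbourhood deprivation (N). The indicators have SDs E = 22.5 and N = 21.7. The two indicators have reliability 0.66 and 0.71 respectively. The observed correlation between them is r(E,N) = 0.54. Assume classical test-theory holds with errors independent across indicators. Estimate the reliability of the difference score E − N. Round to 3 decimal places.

0.314

Var(E−N) = 22.5² + 21.7² − 2·22.5·21.7·0.54 = 977.14 − 527.31 = 449.83.
With uncorrelated errors the cross-covariances are all true-score covariance, so they carry over unchanged; only the diagonal terms shrink to ρᵢσᵢ².
True-score variance = [22.5²·0.66 + 21.7²·0.71] − 527.31 = 668.457 − 527.31 = 141.147.
Reliability = 141.147 / 449.83 = 0.314.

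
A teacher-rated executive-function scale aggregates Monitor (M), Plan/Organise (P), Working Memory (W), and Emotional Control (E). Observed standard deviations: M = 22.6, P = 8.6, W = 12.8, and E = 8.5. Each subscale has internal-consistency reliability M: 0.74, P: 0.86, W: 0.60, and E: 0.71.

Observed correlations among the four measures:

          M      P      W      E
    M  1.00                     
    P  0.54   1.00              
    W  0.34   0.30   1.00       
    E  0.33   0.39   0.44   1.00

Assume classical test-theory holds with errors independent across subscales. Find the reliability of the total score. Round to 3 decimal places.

0.854

Var(M+P+W+E) = 22.6² + 8.6² + 12.8² + 8.5² + 2·[22.6·8.6·0.54 + 22.6·12.8·0.34 + 22.6·8.5·0.33 + 8.6·12.8·0.30 + 8.6·8.5·0.39 + 12.8·8.5·0.44] = 820.81 + 752.215 = 1573.03.
Under uncorrelated errors the observed covariances equal the true-score covariances, so only the own-variance terms attenuate.
True-score variance = [22.6²·0.74 + 8.6²·0.86 + 12.8²·0.60 + 8.5²·0.71] + 752.215 = 591.17 + 752.215 = 1343.38.
Reliability = 1343.38 / 1573.03 = 0.854.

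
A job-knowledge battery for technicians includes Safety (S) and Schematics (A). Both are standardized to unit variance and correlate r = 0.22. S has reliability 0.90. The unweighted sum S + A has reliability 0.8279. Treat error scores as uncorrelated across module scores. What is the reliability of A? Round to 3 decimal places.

Var(S+A) = 2 + 2·0.22 = 2.440.
True-score variance = ρ_S + ρ_A + 2·0.22, so 0.8279 = (0.90 + ρ_A + 0.44) / 2.440.
ρ_A = 0.8279·2.440 − 0.90 − 0.44 = 0.680.

0.680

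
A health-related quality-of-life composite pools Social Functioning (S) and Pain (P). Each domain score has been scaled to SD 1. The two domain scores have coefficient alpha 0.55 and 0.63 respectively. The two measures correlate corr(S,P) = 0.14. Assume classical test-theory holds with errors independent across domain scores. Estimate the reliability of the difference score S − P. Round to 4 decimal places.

0.5233

Var(S−P) = 1 + 1 − 2·0.14 = 2 − 0.28 = 1.72.
Under uncorrelated errors the observed covariances equal the true-score covariances, so only the own-variance terms attenuate.
True-score variance = [0.55 + 0.63] − 0.28 = 1.18 − 0.28 = 0.9.
Reliability = 0.9 / 1.72 = 0.5233.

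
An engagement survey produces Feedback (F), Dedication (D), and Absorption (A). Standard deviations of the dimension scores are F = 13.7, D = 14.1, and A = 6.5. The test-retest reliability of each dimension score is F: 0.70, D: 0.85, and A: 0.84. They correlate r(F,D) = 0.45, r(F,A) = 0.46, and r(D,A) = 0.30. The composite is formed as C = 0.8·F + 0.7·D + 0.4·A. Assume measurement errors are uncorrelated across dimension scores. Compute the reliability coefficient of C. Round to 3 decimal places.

0.858

Var(C) = 0.8²·13.7² + 0.7²·14.1² + 0.4²·6.5² + 2·[0.56·13.7·14.1·0.45 + 0.32·13.7·6.5·0.46 + 0.28·14.1·6.5·0.30] = 224.298 + 138.971 = 363.27.
With uncorrelated errors the cross-covariances are all true-score covariance, so they carry over unchanged; only the diagonal terms shrink to ρᵢσᵢ².
True-score variance = [0.8²·13.7²·0.70 + 0.7²·14.1²·0.85 + 0.4²·6.5²·0.84] + 138.971 = 172.568 + 138.971 = 311.539.
Reliability = 311.539 / 363.27 = 0.858.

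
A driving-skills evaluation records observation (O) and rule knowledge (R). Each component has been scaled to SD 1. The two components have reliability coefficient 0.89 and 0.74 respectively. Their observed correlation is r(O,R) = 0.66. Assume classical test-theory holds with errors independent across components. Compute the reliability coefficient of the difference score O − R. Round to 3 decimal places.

0.456

Var(O−R) = 1 + 1 − 2·0.66 = 2 − 1.32 = 0.68.
With uncorrelated errors the cross-covariances are all true-score covariance, so they carry over unchanged; only the diagonal terms shrink to ρᵢσᵢ².
True-score variance = [0.89 + 0.74] − 1.32 = 1.63 − 1.32 = 0.31.
Reliability = 0.31 / 0.68 = 0.456.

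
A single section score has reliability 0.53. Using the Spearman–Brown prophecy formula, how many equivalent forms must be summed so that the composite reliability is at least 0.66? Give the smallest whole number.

2

k ≥ ρ*(1−ρ₁)/(ρ₁(1−ρ*)) = 0.66·0.47 / (0.53·0.34) = 1.721.
Smallest integer k = 2.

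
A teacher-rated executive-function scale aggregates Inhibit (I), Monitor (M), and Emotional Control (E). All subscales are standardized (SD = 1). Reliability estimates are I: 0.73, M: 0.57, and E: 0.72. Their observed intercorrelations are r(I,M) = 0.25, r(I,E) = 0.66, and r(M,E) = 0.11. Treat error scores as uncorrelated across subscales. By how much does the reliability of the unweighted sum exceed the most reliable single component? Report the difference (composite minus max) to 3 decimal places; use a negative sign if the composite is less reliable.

0.076

Var(sum) = 3 + 2.04 = 5.04; true-score variance = 2.02 + 2.04 = 4.06; composite reliability = 0.8056.
Max component reliability = 0.7300.
Difference = 0.8056 − 0.7300 = 0.076.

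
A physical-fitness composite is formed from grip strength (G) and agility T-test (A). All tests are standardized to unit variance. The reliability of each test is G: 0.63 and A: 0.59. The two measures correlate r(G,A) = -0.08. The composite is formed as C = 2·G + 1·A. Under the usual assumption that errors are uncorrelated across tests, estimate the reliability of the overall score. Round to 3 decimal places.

0.596

Var(C) = 2² + 1 + 2·[2·(-0.08)] = 5 − 0.32 = 4.68.
With uncorrelated errors the cross-covariances are all true-score covariance, so they carry over unchanged; only the diagonal terms shrink to ρᵢσᵢ².
True-score variance = [2²·0.63 + 0.59] − 0.32 = 3.11 − 0.32 = 2.79.
Reliability = 2.79 / 4.68 = 0.596.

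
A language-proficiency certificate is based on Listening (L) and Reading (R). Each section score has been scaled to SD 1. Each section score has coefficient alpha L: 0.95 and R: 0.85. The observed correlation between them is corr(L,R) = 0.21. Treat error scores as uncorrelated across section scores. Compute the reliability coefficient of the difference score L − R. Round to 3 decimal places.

Var(L−R) = 1 + 1 − 2·0.21 = 2 − 0.42 = 1.58.
With uncorrelated errors the cross-covariances are all true-score covariance, so they carry over unchanged; only the diagonal terms shrink to ρᵢσᵢ².
True-score variance = [0.95 + 0.85] − 0.42 = 1.8 − 0.42 = 1.38.
Reliability = 1.38 / 1.58 = 0.873.

0.873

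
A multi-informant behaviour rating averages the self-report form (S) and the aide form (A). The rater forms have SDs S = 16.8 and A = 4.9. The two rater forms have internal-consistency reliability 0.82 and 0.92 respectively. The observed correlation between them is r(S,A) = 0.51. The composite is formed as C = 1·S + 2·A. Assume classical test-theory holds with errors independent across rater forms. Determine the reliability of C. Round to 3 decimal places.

0.893

Var(C) = 16.8² + 2²·4.9² + 2·[2·16.8·4.9·0.51] = 378.28 + 167.933 = 546.213.
Because errors are independent across components, Cov(Tᵢ,Tⱼ) = Cov(Xᵢ,Xⱼ); the off-diagonal part of the true-score variance is the same as above.
True-score variance = [16.8²·0.82 + 2²·4.9²·0.92] + 167.933 = 319.794 + 167.933 = 487.726.
Reliability = 487.726 / 546.213 = 0.893.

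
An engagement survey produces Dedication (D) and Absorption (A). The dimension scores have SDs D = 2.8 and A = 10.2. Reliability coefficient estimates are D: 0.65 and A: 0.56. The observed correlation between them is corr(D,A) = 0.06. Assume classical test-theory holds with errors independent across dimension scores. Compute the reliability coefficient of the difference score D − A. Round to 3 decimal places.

Var(D−A) = 2.8² + 10.2² − 2·2.8·10.2·0.06 = 111.88 − 3.4272 = 108.453.
With uncorrelated errors the cross-covariances are all true-score covariance, so they carry over unchanged; only the diagonal terms shrink to ρᵢσᵢ².
True-score variance = [2.8²·0.65 + 10.2²·0.56] − 3.4272 = 63.3584 − 3.4272 = 59.9312.
Reliability = 59.9312 / 108.453 = 0.553.

0.553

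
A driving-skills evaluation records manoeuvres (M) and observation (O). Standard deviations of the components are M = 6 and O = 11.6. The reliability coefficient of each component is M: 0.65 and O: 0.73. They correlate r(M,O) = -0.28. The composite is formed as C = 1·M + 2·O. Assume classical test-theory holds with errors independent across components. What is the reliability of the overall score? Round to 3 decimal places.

Var(C) = 6² + 2²·11.6² + 2·[2·6·11.6·(-0.28)] = 574.24 − 77.952 = 496.288.
Under uncorrelated errors the observed covariances equal the true-score covariances, so only the own-variance terms attenuate.
True-score variance = [6²·0.65 + 2²·11.6²·0.73] − 77.952 = 416.315 − 77.952 = 338.363.
Reliability = 338.363 / 496.288 = 0.682.

0.682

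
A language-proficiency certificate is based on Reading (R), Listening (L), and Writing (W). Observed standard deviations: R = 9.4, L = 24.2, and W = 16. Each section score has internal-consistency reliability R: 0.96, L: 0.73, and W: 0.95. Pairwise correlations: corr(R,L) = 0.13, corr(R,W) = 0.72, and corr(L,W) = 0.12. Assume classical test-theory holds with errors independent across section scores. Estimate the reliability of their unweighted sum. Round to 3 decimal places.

Var(R+L+W) = 9.4² + 24.2² + 16² + 2·[9.4·24.2·0.13 + 9.4·16·0.72 + 24.2·16·0.12] = 930 + 368.649 = 1298.65.
Because errors are independent across components, Cov(Tᵢ,Tⱼ) = Cov(Xᵢ,Xⱼ); the off-diagonal part of the true-score variance is the same as above.
True-score variance = [9.4²·0.96 + 24.2²·0.73 + 16²·0.95] + 368.649 = 755.543 + 368.649 = 1124.19.
Reliability = 1124.19 / 1298.65 = 0.866.

0.866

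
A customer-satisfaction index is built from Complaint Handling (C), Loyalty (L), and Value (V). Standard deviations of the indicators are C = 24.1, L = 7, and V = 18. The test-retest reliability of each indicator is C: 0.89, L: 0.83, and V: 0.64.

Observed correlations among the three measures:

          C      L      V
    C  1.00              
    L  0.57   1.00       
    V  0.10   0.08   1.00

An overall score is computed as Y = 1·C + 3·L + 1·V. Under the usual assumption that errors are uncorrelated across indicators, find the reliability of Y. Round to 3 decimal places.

Var(Y) = 24.1² + 3²·7² + 18² + 2·[3·24.1·7·0.57 + 24.1·18·0.10 + 3·7·18·0.08] = 1345.81 + 724.194 = 2070.
Under uncorrelated errors the observed covariances equal the true-score covariances, so only the own-variance terms attenuate.
True-score variance = [24.1²·0.89 + 3²·7²·0.83 + 18²·0.64] + 724.194 = 1090.31 + 724.194 = 1814.5.
Reliability = 1814.5 / 2070 = 0.877.

0.877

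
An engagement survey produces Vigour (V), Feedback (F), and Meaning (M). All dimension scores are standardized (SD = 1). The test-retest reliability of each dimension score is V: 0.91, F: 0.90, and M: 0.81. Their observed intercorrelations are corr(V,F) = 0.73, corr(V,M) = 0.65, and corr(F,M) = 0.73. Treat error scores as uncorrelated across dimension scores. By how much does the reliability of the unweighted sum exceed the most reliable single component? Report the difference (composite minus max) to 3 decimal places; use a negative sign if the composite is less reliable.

Var(sum) = 3 + 4.22 = 7.22; true-score variance = 2.62 + 4.22 = 6.84; composite reliability = 0.9474.
Max component reliability = 0.9100.
Difference = 0.9474 − 0.9100 = 0.037.

0.037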